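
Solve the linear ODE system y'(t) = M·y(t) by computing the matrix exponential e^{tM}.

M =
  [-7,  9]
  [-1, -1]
e^{tM} =
  [-3*t*exp(-4*t) + exp(-4*t), 9*t*exp(-4*t)]
  [-t*exp(-4*t), 3*t*exp(-4*t) + exp(-4*t)]

Strategy: write M = P · J · P⁻¹ where J is a Jordan canonical form, so e^{tM} = P · e^{tJ} · P⁻¹, and e^{tJ} can be computed block-by-block.

M has Jordan form
J =
  [-4,  1]
  [ 0, -4]
(up to reordering of blocks).

Per-block formulas:
  For a 2×2 Jordan block J_2(-4): exp(t · J_2(-4)) = e^(-4t)·(I + t·N), where N is the 2×2 nilpotent shift.

After assembling e^{tJ} and conjugating by P, we get:

e^{tM} =
  [-3*t*exp(-4*t) + exp(-4*t), 9*t*exp(-4*t)]
  [-t*exp(-4*t), 3*t*exp(-4*t) + exp(-4*t)]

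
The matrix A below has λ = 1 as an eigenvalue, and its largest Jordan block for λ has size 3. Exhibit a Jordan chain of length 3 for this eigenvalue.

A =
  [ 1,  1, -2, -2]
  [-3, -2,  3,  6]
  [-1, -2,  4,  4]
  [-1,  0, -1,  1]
A Jordan chain for λ = 1 of length 3:
v_1 = (1, 0, -1, 1)ᵀ
v_2 = (0, -3, -1, -1)ᵀ
v_3 = (1, 0, 0, 0)ᵀ

Let N = A − (1)·I. We want v_3 with N^3 v_3 = 0 but N^2 v_3 ≠ 0; then v_{j-1} := N · v_j for j = 3, …, 2.

Pick v_3 = (1, 0, 0, 0)ᵀ.
Then v_2 = N · v_3 = (0, -3, -1, -1)ᵀ.
Then v_1 = N · v_2 = (1, 0, -1, 1)ᵀ.

Sanity check: (A − (1)·I) v_1 = (0, 0, 0, 0)ᵀ = 0. ✓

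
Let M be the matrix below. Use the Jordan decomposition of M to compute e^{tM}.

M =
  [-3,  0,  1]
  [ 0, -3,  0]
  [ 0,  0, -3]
e^{tM} =
  [exp(-3*t), 0, t*exp(-3*t)]
  [0, exp(-3*t), 0]
  [0, 0, exp(-3*t)]

Strategy: write M = P · J · P⁻¹ where J is a Jordan canonical form, so e^{tM} = P · e^{tJ} · P⁻¹, and e^{tJ} can be computed block-by-block.

M has Jordan form
J =
  [-3,  1,  0]
  [ 0, -3,  0]
  [ 0,  0, -3]
(up to reordering of blocks).

Per-block formulas:
  For a 2×2 Jordan block J_2(-3): exp(t · J_2(-3)) = e^(-3t)·(I + t·N), where N is the 2×2 nilpotent shift.
  For a 1×1 block at λ = -3: exp(t · [-3]) = [e^(-3t)].

After assembling e^{tJ} and conjugating by P, we get:

e^{tM} =
  [exp(-3*t), 0, t*exp(-3*t)]
  [0, exp(-3*t), 0]
  [0, 0, exp(-3*t)]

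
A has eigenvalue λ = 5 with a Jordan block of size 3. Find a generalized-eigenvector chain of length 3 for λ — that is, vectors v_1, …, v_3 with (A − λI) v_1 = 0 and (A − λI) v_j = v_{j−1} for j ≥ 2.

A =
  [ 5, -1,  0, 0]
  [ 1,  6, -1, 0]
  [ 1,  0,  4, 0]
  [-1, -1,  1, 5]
A Jordan chain for λ = 5 of length 3:
v_1 = (-1, 0, -1, 0)ᵀ
v_2 = (0, 1, 1, -1)ᵀ
v_3 = (1, 0, 0, 0)ᵀ

Let N = A − (5)·I. We want v_3 with N^3 v_3 = 0 but N^2 v_3 ≠ 0; then v_{j-1} := N · v_j for j = 3, …, 2.

Pick v_3 = (1, 0, 0, 0)ᵀ.
Then v_2 = N · v_3 = (0, 1, 1, -1)ᵀ.
Then v_1 = N · v_2 = (-1, 0, -1, 0)ᵀ.

Sanity check: (A − (5)·I) v_1 = (0, 0, 0, 0)ᵀ = 0. ✓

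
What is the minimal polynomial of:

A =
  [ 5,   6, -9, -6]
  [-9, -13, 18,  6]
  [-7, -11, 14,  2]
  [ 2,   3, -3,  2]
x^3 - 6*x^2 + 12*x - 8

The characteristic polynomial is χ_A(x) = (x - 2)^4, so the eigenvalues are known. The minimal polynomial is
  m_A(x) = Π_λ (x − λ)^{k_λ}
where k_λ is the size of the *largest* Jordan block for λ (equivalently, the smallest k with (A − λI)^k v = 0 for every generalised eigenvector v of λ).

  λ = 2: largest Jordan block has size 3, contributing (x − 2)^3

So m_A(x) = (x - 2)^3 = x^3 - 6*x^2 + 12*x - 8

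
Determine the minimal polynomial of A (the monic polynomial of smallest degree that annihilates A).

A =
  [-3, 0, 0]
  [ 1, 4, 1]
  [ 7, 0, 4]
x^3 - 5*x^2 - 8*x + 48

The characteristic polynomial is χ_A(x) = (x - 4)^2*(x + 3), so the eigenvalues are known. The minimal polynomial is
  m_A(x) = Π_λ (x − λ)^{k_λ}
where k_λ is the size of the *largest* Jordan block for λ (equivalently, the smallest k with (A − λI)^k v = 0 for every generalised eigenvector v of λ).

  λ = -3: largest Jordan block has size 1, contributing (x + 3)
  λ = 4: largest Jordan block has size 2, contributing (x − 4)^2

So m_A(x) = (x - 4)^2*(x + 3) = x^3 - 5*x^2 - 8*x + 48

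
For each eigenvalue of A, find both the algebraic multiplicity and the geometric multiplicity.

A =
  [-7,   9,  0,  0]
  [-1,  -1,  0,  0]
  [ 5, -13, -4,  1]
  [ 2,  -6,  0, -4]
λ = -4: alg = 4, geom = 2

Step 1 — factor the characteristic polynomial to read off the algebraic multiplicities:
  χ_A(x) = (x + 4)^4

Step 2 — compute geometric multiplicities via the rank-nullity identity g(λ) = n − rank(A − λI):
  rank(A − (-4)·I) = 2, so dim ker(A − (-4)·I) = n − 2 = 2

Summary:
  λ = -4: algebraic multiplicity = 4, geometric multiplicity = 2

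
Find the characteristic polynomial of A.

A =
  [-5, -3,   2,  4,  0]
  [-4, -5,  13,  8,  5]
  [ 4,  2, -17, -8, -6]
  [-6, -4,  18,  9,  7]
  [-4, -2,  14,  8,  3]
x^5 + 15*x^4 + 90*x^3 + 270*x^2 + 405*x + 243

Expanding det(x·I − A) (e.g. by cofactor expansion or by noting that A is similar to its Jordan form J, which has the same characteristic polynomial as A) gives
  χ_A(x) = x^5 + 15*x^4 + 90*x^3 + 270*x^2 + 405*x + 243
which factors as (x + 3)^5. The eigenvalues (with algebraic multiplicities) are λ = -3 with multiplicity 5.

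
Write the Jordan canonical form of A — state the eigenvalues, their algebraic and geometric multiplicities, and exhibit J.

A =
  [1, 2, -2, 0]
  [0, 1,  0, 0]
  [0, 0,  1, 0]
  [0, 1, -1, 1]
J_2(1) ⊕ J_1(1) ⊕ J_1(1)

The characteristic polynomial is
  det(x·I − A) = x^4 - 4*x^3 + 6*x^2 - 4*x + 1 = (x - 1)^4

Eigenvalues and multiplicities (the geometric multiplicity of λ is n − rank(A − λI), which equals the number of Jordan blocks for λ):
  λ = 1: algebraic multiplicity = 4, geometric multiplicity = 3

Determining the block sizes for each eigenvalue:
  λ = 1: 3 blocks summing to 4 forces exactly one block of size 2 and the rest size 1 → block sizes [2, 1, 1]

Assembling the blocks gives a Jordan form
J =
  [1, 1, 0, 0]
  [0, 1, 0, 0]
  [0, 0, 1, 0]
  [0, 0, 0, 1]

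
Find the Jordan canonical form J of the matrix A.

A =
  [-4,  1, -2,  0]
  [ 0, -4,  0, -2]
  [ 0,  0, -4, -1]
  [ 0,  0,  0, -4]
J_2(-4) ⊕ J_2(-4)

The characteristic polynomial is
  det(x·I − A) = x^4 + 16*x^3 + 96*x^2 + 256*x + 256 = (x + 4)^4

Eigenvalues and multiplicities (the geometric multiplicity of λ is n − rank(A − λI), which equals the number of Jordan blocks for λ):
  λ = -4: algebraic multiplicity = 4, geometric multiplicity = 2

Determining the block sizes for each eigenvalue:
  λ = -4: with am = 4 and gm = 2, the partition is not yet determined (e.g. several partitions of 4 into 2 parts exist). Let N = A − (-4)·I. Computing rank(N^1) = 2, rank(N^2) = 0; the number of blocks of size ≥ j is rank(N^{j−1}) − rank(N^j), giving [2, 2]. So we have 2 block(s) of size 2 → block sizes [2, 2]

Assembling the blocks gives a Jordan form
J =
  [-4,  1,  0,  0]
  [ 0, -4,  0,  0]
  [ 0,  0, -4,  1]
  [ 0,  0,  0, -4]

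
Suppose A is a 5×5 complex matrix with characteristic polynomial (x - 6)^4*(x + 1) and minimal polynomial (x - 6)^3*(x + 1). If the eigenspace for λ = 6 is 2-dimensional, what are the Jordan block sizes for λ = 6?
Block sizes for λ = 6: [3, 1]

Step 1 — from the characteristic polynomial, algebraic multiplicity of λ = 6 is 4. From dim ker(A − (6)·I) = 2, there are exactly 2 Jordan blocks for λ = 6.
Step 2 — from the minimal polynomial, the factor (x − 6)^3 tells us the largest block for λ = 6 has size 3.
Step 3 — with total size 4, 2 blocks, and largest block 3, the block sizes (in nonincreasing order) are [3, 1].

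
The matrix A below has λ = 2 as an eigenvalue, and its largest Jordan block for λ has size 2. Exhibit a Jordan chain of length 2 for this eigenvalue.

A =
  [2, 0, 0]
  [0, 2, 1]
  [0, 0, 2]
A Jordan chain for λ = 2 of length 2:
v_1 = (0, 1, 0)ᵀ
v_2 = (0, 0, 1)ᵀ

Let N = A − (2)·I. We want v_2 with N^2 v_2 = 0 but N^1 v_2 ≠ 0; then v_{j-1} := N · v_j for j = 2, …, 2.

Pick v_2 = (0, 0, 1)ᵀ.
Then v_1 = N · v_2 = (0, 1, 0)ᵀ.

Sanity check: (A − (2)·I) v_1 = (0, 0, 0)ᵀ = 0. ✓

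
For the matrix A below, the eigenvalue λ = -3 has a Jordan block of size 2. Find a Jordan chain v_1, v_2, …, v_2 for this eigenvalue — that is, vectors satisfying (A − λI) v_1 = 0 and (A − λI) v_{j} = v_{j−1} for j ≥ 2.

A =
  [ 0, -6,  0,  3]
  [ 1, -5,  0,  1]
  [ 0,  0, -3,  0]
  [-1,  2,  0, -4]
A Jordan chain for λ = -3 of length 2:
v_1 = (3, 1, 0, -1)ᵀ
v_2 = (1, 0, 0, 0)ᵀ

Let N = A − (-3)·I. We want v_2 with N^2 v_2 = 0 but N^1 v_2 ≠ 0; then v_{j-1} := N · v_j for j = 2, …, 2.

Pick v_2 = (1, 0, 0, 0)ᵀ.
Then v_1 = N · v_2 = (3, 1, 0, -1)ᵀ.

Sanity check: (A − (-3)·I) v_1 = (0, 0, 0, 0)ᵀ = 0. ✓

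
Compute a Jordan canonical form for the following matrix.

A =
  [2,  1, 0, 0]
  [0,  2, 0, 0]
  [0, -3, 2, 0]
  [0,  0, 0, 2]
J_2(2) ⊕ J_1(2) ⊕ J_1(2)

The characteristic polynomial is
  det(x·I − A) = x^4 - 8*x^3 + 24*x^2 - 32*x + 16 = (x - 2)^4

Eigenvalues and multiplicities (the geometric multiplicity of λ is n − rank(A − λI), which equals the number of Jordan blocks for λ):
  λ = 2: algebraic multiplicity = 4, geometric multiplicity = 3

Determining the block sizes for each eigenvalue:
  λ = 2: 3 blocks summing to 4 forces exactly one block of size 2 and the rest size 1 → block sizes [2, 1, 1]

Assembling the blocks gives a Jordan form
J =
  [2, 1, 0, 0]
  [0, 2, 0, 0]
  [0, 0, 2, 0]
  [0, 0, 0, 2]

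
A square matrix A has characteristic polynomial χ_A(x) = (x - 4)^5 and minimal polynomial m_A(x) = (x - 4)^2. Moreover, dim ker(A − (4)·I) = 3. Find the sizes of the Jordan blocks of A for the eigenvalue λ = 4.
Block sizes for λ = 4: [2, 2, 1]

Step 1 — from the characteristic polynomial, algebraic multiplicity of λ = 4 is 5. From dim ker(A − (4)·I) = 3, there are exactly 3 Jordan blocks for λ = 4.
Step 2 — from the minimal polynomial, the factor (x − 4)^2 tells us the largest block for λ = 4 has size 2.
Step 3 — with total size 5, 3 blocks, and largest block 2, the block sizes (in nonincreasing order) are [2, 2, 1].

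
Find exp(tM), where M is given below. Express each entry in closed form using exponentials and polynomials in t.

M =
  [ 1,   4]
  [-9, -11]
e^{tM} =
  [6*t*exp(-5*t) + exp(-5*t), 4*t*exp(-5*t)]
  [-9*t*exp(-5*t), -6*t*exp(-5*t) + exp(-5*t)]

Strategy: write M = P · J · P⁻¹ where J is a Jordan canonical form, so e^{tM} = P · e^{tJ} · P⁻¹, and e^{tJ} can be computed block-by-block.

M has Jordan form
J =
  [-5,  1]
  [ 0, -5]
(up to reordering of blocks).

Per-block formulas:
  For a 2×2 Jordan block J_2(-5): exp(t · J_2(-5)) = e^(-5t)·(I + t·N), where N is the 2×2 nilpotent shift.

After assembling e^{tJ} and conjugating by P, we get:

e^{tM} =
  [6*t*exp(-5*t) + exp(-5*t), 4*t*exp(-5*t)]
  [-9*t*exp(-5*t), -6*t*exp(-5*t) + exp(-5*t)]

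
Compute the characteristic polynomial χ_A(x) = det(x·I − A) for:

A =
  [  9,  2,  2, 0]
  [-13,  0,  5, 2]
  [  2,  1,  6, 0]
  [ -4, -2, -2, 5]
x^4 - 20*x^3 + 150*x^2 - 500*x + 625

Expanding det(x·I − A) (e.g. by cofactor expansion or by noting that A is similar to its Jordan form J, which has the same characteristic polynomial as A) gives
  χ_A(x) = x^4 - 20*x^3 + 150*x^2 - 500*x + 625
which factors as (x - 5)^4. The eigenvalues (with algebraic multiplicities) are λ = 5 with multiplicity 4.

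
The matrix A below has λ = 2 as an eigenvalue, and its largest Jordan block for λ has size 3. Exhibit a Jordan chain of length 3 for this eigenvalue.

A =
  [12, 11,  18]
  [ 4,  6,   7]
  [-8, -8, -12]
A Jordan chain for λ = 2 of length 3:
v_1 = (10, 4, -8)ᵀ
v_2 = (11, 4, -8)ᵀ
v_3 = (0, 1, 0)ᵀ

Let N = A − (2)·I. We want v_3 with N^3 v_3 = 0 but N^2 v_3 ≠ 0; then v_{j-1} := N · v_j for j = 3, …, 2.

Pick v_3 = (0, 1, 0)ᵀ.
Then v_2 = N · v_3 = (11, 4, -8)ᵀ.
Then v_1 = N · v_2 = (10, 4, -8)ᵀ.

Sanity check: (A − (2)·I) v_1 = (0, 0, 0)ᵀ = 0. ✓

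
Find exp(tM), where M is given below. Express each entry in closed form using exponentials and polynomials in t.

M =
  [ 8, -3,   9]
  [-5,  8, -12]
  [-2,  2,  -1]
e^{tM} =
  [3*t^2*exp(5*t) + 3*t*exp(5*t) + exp(5*t), -3*t*exp(5*t), 9*t^2*exp(5*t)/2 + 9*t*exp(5*t)]
  [-3*t^2*exp(5*t) - 5*t*exp(5*t), 3*t*exp(5*t) + exp(5*t), -9*t^2*exp(5*t)/2 - 12*t*exp(5*t)]
  [-2*t^2*exp(5*t) - 2*t*exp(5*t), 2*t*exp(5*t), -3*t^2*exp(5*t) - 6*t*exp(5*t) + exp(5*t)]

Strategy: write M = P · J · P⁻¹ where J is a Jordan canonical form, so e^{tM} = P · e^{tJ} · P⁻¹, and e^{tJ} can be computed block-by-block.

M has Jordan form
J =
  [5, 1, 0]
  [0, 5, 1]
  [0, 0, 5]
(up to reordering of blocks).

Per-block formulas:
  For a 3×3 Jordan block J_3(5): exp(t · J_3(5)) = e^(5t)·(I + t·N + (t^2/2)·N^2), where N is the 3×3 nilpotent shift.

After assembling e^{tJ} and conjugating by P, we get:

e^{tM} =
  [3*t^2*exp(5*t) + 3*t*exp(5*t) + exp(5*t), -3*t*exp(5*t), 9*t^2*exp(5*t)/2 + 9*t*exp(5*t)]
  [-3*t^2*exp(5*t) - 5*t*exp(5*t), 3*t*exp(5*t) + exp(5*t), -9*t^2*exp(5*t)/2 - 12*t*exp(5*t)]
  [-2*t^2*exp(5*t) - 2*t*exp(5*t), 2*t*exp(5*t), -3*t^2*exp(5*t) - 6*t*exp(5*t) + exp(5*t)]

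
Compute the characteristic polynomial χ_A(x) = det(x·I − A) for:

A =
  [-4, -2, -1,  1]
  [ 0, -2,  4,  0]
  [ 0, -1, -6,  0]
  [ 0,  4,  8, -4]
x^4 + 16*x^3 + 96*x^2 + 256*x + 256

Expanding det(x·I − A) (e.g. by cofactor expansion or by noting that A is similar to its Jordan form J, which has the same characteristic polynomial as A) gives
  χ_A(x) = x^4 + 16*x^3 + 96*x^2 + 256*x + 256
which factors as (x + 4)^4. The eigenvalues (with algebraic multiplicities) are λ = -4 with multiplicity 4.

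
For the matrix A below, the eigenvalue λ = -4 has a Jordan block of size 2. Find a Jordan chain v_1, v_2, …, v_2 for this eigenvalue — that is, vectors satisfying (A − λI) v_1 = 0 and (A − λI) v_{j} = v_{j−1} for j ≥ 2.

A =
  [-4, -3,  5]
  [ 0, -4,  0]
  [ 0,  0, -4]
A Jordan chain for λ = -4 of length 2:
v_1 = (-3, 0, 0)ᵀ
v_2 = (0, 1, 0)ᵀ

Let N = A − (-4)·I. We want v_2 with N^2 v_2 = 0 but N^1 v_2 ≠ 0; then v_{j-1} := N · v_j for j = 2, …, 2.

Pick v_2 = (0, 1, 0)ᵀ.
Then v_1 = N · v_2 = (-3, 0, 0)ᵀ.

Sanity check: (A − (-4)·I) v_1 = (0, 0, 0)ᵀ = 0. ✓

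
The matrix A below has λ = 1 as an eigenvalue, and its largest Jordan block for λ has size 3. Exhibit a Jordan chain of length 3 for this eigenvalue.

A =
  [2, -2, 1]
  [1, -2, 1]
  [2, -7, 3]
A Jordan chain for λ = 1 of length 3:
v_1 = (1, 0, -1)ᵀ
v_2 = (1, 1, 2)ᵀ
v_3 = (1, 0, 0)ᵀ

Let N = A − (1)·I. We want v_3 with N^3 v_3 = 0 but N^2 v_3 ≠ 0; then v_{j-1} := N · v_j for j = 3, …, 2.

Pick v_3 = (1, 0, 0)ᵀ.
Then v_2 = N · v_3 = (1, 1, 2)ᵀ.
Then v_1 = N · v_2 = (1, 0, -1)ᵀ.

Sanity check: (A − (1)·I) v_1 = (0, 0, 0)ᵀ = 0. ✓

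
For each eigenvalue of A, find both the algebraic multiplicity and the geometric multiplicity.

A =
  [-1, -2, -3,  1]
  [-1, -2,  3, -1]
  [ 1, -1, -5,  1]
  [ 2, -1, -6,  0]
λ = -2: alg = 4, geom = 2

Step 1 — factor the characteristic polynomial to read off the algebraic multiplicities:
  χ_A(x) = (x + 2)^4

Step 2 — compute geometric multiplicities via the rank-nullity identity g(λ) = n − rank(A − λI):
  rank(A − (-2)·I) = 2, so dim ker(A − (-2)·I) = n − 2 = 2

Summary:
  λ = -2: algebraic multiplicity = 4, geometric multiplicity = 2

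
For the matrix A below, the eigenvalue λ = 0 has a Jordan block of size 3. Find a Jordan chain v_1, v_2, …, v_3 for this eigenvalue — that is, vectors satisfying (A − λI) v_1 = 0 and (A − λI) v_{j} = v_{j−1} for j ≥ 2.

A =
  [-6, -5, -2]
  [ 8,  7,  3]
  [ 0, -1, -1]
A Jordan chain for λ = 0 of length 3:
v_1 = (-4, 8, -8)ᵀ
v_2 = (-6, 8, 0)ᵀ
v_3 = (1, 0, 0)ᵀ

Let N = A − (0)·I. We want v_3 with N^3 v_3 = 0 but N^2 v_3 ≠ 0; then v_{j-1} := N · v_j for j = 3, …, 2.

Pick v_3 = (1, 0, 0)ᵀ.
Then v_2 = N · v_3 = (-6, 8, 0)ᵀ.
Then v_1 = N · v_2 = (-4, 8, -8)ᵀ.

Sanity check: (A − (0)·I) v_1 = (0, 0, 0)ᵀ = 0. ✓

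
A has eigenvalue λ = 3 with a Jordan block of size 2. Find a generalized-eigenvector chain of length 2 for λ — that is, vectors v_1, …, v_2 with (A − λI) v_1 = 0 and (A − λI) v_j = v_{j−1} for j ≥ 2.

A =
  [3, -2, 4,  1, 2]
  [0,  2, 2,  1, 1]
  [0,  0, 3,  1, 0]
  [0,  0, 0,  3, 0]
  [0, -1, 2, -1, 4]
A Jordan chain for λ = 3 of length 2:
v_1 = (-2, -1, 0, 0, -1)ᵀ
v_2 = (0, 1, 0, 0, 0)ᵀ

Let N = A − (3)·I. We want v_2 with N^2 v_2 = 0 but N^1 v_2 ≠ 0; then v_{j-1} := N · v_j for j = 2, …, 2.

Pick v_2 = (0, 1, 0, 0, 0)ᵀ.
Then v_1 = N · v_2 = (-2, -1, 0, 0, -1)ᵀ.

Sanity check: (A − (3)·I) v_1 = (0, 0, 0, 0, 0)ᵀ = 0. ✓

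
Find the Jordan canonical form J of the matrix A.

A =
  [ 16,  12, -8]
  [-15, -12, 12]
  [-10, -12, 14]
J_2(6) ⊕ J_1(6)

The characteristic polynomial is
  det(x·I − A) = x^3 - 18*x^2 + 108*x - 216 = (x - 6)^3

Eigenvalues and multiplicities (the geometric multiplicity of λ is n − rank(A − λI), which equals the number of Jordan blocks for λ):
  λ = 6: algebraic multiplicity = 3, geometric multiplicity = 2

Determining the block sizes for each eigenvalue:
  λ = 6: 2 blocks summing to 3 forces exactly one block of size 2 and the rest size 1 → block sizes [2, 1]

Assembling the blocks gives a Jordan form
J =
  [6, 1, 0]
  [0, 6, 0]
  [0, 0, 6]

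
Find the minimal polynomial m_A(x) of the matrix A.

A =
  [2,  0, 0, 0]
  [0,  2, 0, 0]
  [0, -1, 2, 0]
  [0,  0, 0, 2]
x^2 - 4*x + 4

The characteristic polynomial is χ_A(x) = (x - 2)^4, so the eigenvalues are known. The minimal polynomial is
  m_A(x) = Π_λ (x − λ)^{k_λ}
where k_λ is the size of the *largest* Jordan block for λ (equivalently, the smallest k with (A − λI)^k v = 0 for every generalised eigenvector v of λ).

  λ = 2: largest Jordan block has size 2, contributing (x − 2)^2

So m_A(x) = (x - 2)^2 = x^2 - 4*x + 4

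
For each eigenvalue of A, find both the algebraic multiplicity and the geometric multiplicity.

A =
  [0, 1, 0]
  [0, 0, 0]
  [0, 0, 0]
λ = 0: alg = 3, geom = 2

Step 1 — factor the characteristic polynomial to read off the algebraic multiplicities:
  χ_A(x) = x^3

Step 2 — compute geometric multiplicities via the rank-nullity identity g(λ) = n − rank(A − λI):
  rank(A − (0)·I) = 1, so dim ker(A − (0)·I) = n − 1 = 2

Summary:
  λ = 0: algebraic multiplicity = 3, geometric multiplicity = 2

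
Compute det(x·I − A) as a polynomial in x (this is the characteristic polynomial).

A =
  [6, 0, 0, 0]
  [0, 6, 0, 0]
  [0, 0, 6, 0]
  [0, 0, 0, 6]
x^4 - 24*x^3 + 216*x^2 - 864*x + 1296

Expanding det(x·I − A) (e.g. by cofactor expansion or by noting that A is similar to its Jordan form J, which has the same characteristic polynomial as A) gives
  χ_A(x) = x^4 - 24*x^3 + 216*x^2 - 864*x + 1296
which factors as (x - 6)^4. The eigenvalues (with algebraic multiplicities) are λ = 6 with multiplicity 4.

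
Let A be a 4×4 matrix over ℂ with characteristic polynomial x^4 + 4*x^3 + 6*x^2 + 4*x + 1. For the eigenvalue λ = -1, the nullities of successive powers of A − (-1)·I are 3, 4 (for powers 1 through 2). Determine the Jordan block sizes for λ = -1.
Block sizes for λ = -1: [2, 1, 1]

From the dimensions of kernels of powers, the number of Jordan blocks of size at least j is d_j − d_{j−1} where d_j = dim ker(N^j) (with d_0 = 0). Computing the differences gives [3, 1].
The number of blocks of size exactly k is (#blocks of size ≥ k) − (#blocks of size ≥ k + 1), so the partition is: 2 block(s) of size 1, 1 block(s) of size 2.
In nonincreasing order the block sizes are [2, 1, 1].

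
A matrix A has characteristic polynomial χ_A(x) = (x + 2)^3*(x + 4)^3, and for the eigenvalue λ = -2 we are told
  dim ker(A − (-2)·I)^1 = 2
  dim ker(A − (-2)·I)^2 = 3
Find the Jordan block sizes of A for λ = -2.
Block sizes for λ = -2: [2, 1]

From the dimensions of kernels of powers, the number of Jordan blocks of size at least j is d_j − d_{j−1} where d_j = dim ker(N^j) (with d_0 = 0). Computing the differences gives [2, 1].
The number of blocks of size exactly k is (#blocks of size ≥ k) − (#blocks of size ≥ k + 1), so the partition is: 1 block(s) of size 1, 1 block(s) of size 2.
In nonincreasing order the block sizes are [2, 1].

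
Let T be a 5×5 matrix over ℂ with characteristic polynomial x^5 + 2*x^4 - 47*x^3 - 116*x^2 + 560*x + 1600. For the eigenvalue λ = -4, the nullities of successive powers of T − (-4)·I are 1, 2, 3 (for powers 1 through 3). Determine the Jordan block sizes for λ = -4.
Block sizes for λ = -4: [3]

From the dimensions of kernels of powers, the number of Jordan blocks of size at least j is d_j − d_{j−1} where d_j = dim ker(N^j) (with d_0 = 0). Computing the differences gives [1, 1, 1].
The number of blocks of size exactly k is (#blocks of size ≥ k) − (#blocks of size ≥ k + 1), so the partition is: 1 block(s) of size 3.
In nonincreasing order the block sizes are [3].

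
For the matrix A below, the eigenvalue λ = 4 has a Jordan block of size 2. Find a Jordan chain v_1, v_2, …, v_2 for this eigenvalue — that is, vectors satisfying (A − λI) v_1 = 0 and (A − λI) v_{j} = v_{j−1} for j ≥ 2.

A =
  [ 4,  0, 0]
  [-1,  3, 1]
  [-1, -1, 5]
A Jordan chain for λ = 4 of length 2:
v_1 = (0, -1, -1)ᵀ
v_2 = (1, 0, 0)ᵀ

Let N = A − (4)·I. We want v_2 with N^2 v_2 = 0 but N^1 v_2 ≠ 0; then v_{j-1} := N · v_j for j = 2, …, 2.

Pick v_2 = (1, 0, 0)ᵀ.
Then v_1 = N · v_2 = (0, -1, -1)ᵀ.

Sanity check: (A − (4)·I) v_1 = (0, 0, 0)ᵀ = 0. ✓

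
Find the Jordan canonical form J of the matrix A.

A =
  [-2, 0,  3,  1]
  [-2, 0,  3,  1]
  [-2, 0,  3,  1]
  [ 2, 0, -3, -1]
J_2(0) ⊕ J_1(0) ⊕ J_1(0)

The characteristic polynomial is
  det(x·I − A) = x^4

Eigenvalues and multiplicities (the geometric multiplicity of λ is n − rank(A − λI), which equals the number of Jordan blocks for λ):
  λ = 0: algebraic multiplicity = 4, geometric multiplicity = 3

Determining the block sizes for each eigenvalue:
  λ = 0: 3 blocks summing to 4 forces exactly one block of size 2 and the rest size 1 → block sizes [2, 1, 1]

Assembling the blocks gives a Jordan form
J =
  [0, 1, 0, 0]
  [0, 0, 0, 0]
  [0, 0, 0, 0]
  [0, 0, 0, 0]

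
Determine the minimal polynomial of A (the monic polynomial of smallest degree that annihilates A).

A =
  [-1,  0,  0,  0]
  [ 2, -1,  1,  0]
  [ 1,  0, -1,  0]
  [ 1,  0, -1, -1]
x^3 + 3*x^2 + 3*x + 1

The characteristic polynomial is χ_A(x) = (x + 1)^4, so the eigenvalues are known. The minimal polynomial is
  m_A(x) = Π_λ (x − λ)^{k_λ}
where k_λ is the size of the *largest* Jordan block for λ (equivalently, the smallest k with (A − λI)^k v = 0 for every generalised eigenvector v of λ).

  λ = -1: largest Jordan block has size 3, contributing (x + 1)^3

So m_A(x) = (x + 1)^3 = x^3 + 3*x^2 + 3*x + 1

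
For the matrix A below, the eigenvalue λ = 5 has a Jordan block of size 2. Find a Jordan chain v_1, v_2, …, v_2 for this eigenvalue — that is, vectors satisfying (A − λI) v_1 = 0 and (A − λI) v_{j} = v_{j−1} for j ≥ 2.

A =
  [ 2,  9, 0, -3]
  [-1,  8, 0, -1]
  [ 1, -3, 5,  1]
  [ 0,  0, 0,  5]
A Jordan chain for λ = 5 of length 2:
v_1 = (-3, -1, 1, 0)ᵀ
v_2 = (1, 0, 0, 0)ᵀ

Let N = A − (5)·I. We want v_2 with N^2 v_2 = 0 but N^1 v_2 ≠ 0; then v_{j-1} := N · v_j for j = 2, …, 2.

Pick v_2 = (1, 0, 0, 0)ᵀ.
Then v_1 = N · v_2 = (-3, -1, 1, 0)ᵀ.

Sanity check: (A − (5)·I) v_1 = (0, 0, 0, 0)ᵀ = 0. ✓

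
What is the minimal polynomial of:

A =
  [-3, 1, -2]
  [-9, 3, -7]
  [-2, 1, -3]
x^3 + 3*x^2 + 3*x + 1

The characteristic polynomial is χ_A(x) = (x + 1)^3, so the eigenvalues are known. The minimal polynomial is
  m_A(x) = Π_λ (x − λ)^{k_λ}
where k_λ is the size of the *largest* Jordan block for λ (equivalently, the smallest k with (A − λI)^k v = 0 for every generalised eigenvector v of λ).

  λ = -1: largest Jordan block has size 3, contributing (x + 1)^3

So m_A(x) = (x + 1)^3 = x^3 + 3*x^2 + 3*x + 1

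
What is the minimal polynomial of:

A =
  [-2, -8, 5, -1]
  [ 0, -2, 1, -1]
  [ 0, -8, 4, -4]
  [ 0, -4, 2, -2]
x^3 + 2*x^2

The characteristic polynomial is χ_A(x) = x^3*(x + 2), so the eigenvalues are known. The minimal polynomial is
  m_A(x) = Π_λ (x − λ)^{k_λ}
where k_λ is the size of the *largest* Jordan block for λ (equivalently, the smallest k with (A − λI)^k v = 0 for every generalised eigenvector v of λ).

  λ = -2: largest Jordan block has size 1, contributing (x + 2)
  λ = 0: largest Jordan block has size 2, contributing (x − 0)^2

So m_A(x) = x^2*(x + 2) = x^3 + 2*x^2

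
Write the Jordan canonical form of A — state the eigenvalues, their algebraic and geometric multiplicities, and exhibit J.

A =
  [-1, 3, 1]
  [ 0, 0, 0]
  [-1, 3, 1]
J_2(0) ⊕ J_1(0)

The characteristic polynomial is
  det(x·I − A) = x^3

Eigenvalues and multiplicities (the geometric multiplicity of λ is n − rank(A − λI), which equals the number of Jordan blocks for λ):
  λ = 0: algebraic multiplicity = 3, geometric multiplicity = 2

Determining the block sizes for each eigenvalue:
  λ = 0: 2 blocks summing to 3 forces exactly one block of size 2 and the rest size 1 → block sizes [2, 1]

Assembling the blocks gives a Jordan form
J =
  [0, 1, 0]
  [0, 0, 0]
  [0, 0, 0]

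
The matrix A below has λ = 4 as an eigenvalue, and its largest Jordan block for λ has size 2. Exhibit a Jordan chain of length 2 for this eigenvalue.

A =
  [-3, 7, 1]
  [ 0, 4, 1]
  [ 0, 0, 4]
A Jordan chain for λ = 4 of length 2:
v_1 = (1, 1, 0)ᵀ
v_2 = (0, 0, 1)ᵀ

Let N = A − (4)·I. We want v_2 with N^2 v_2 = 0 but N^1 v_2 ≠ 0; then v_{j-1} := N · v_j for j = 2, …, 2.

Pick v_2 = (0, 0, 1)ᵀ.
Then v_1 = N · v_2 = (1, 1, 0)ᵀ.

Sanity check: (A − (4)·I) v_1 = (0, 0, 0)ᵀ = 0. ✓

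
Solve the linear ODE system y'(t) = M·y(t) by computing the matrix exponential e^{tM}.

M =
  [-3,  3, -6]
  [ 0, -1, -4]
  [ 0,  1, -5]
e^{tM} =
  [exp(-3*t), 3*t*exp(-3*t), -6*t*exp(-3*t)]
  [0, 2*t*exp(-3*t) + exp(-3*t), -4*t*exp(-3*t)]
  [0, t*exp(-3*t), -2*t*exp(-3*t) + exp(-3*t)]

Strategy: write M = P · J · P⁻¹ where J is a Jordan canonical form, so e^{tM} = P · e^{tJ} · P⁻¹, and e^{tJ} can be computed block-by-block.

M has Jordan form
J =
  [-3,  1,  0]
  [ 0, -3,  0]
  [ 0,  0, -3]
(up to reordering of blocks).

Per-block formulas:
  For a 2×2 Jordan block J_2(-3): exp(t · J_2(-3)) = e^(-3t)·(I + t·N), where N is the 2×2 nilpotent shift.
  For a 1×1 block at λ = -3: exp(t · [-3]) = [e^(-3t)].

After assembling e^{tJ} and conjugating by P, we get:

e^{tM} =
  [exp(-3*t), 3*t*exp(-3*t), -6*t*exp(-3*t)]
  [0, 2*t*exp(-3*t) + exp(-3*t), -4*t*exp(-3*t)]
  [0, t*exp(-3*t), -2*t*exp(-3*t) + exp(-3*t)]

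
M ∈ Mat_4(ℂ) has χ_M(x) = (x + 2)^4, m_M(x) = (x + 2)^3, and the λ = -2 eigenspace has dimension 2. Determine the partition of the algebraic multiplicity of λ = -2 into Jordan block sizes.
Block sizes for λ = -2: [3, 1]

Step 1 — from the characteristic polynomial, algebraic multiplicity of λ = -2 is 4. From dim ker(M − (-2)·I) = 2, there are exactly 2 Jordan blocks for λ = -2.
Step 2 — from the minimal polynomial, the factor (x + 2)^3 tells us the largest block for λ = -2 has size 3.
Step 3 — with total size 4, 2 blocks, and largest block 3, the block sizes (in nonincreasing order) are [3, 1].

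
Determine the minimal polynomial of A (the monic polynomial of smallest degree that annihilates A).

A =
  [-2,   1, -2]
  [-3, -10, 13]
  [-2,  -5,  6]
x^3 + 6*x^2 + 12*x + 8

The characteristic polynomial is χ_A(x) = (x + 2)^3, so the eigenvalues are known. The minimal polynomial is
  m_A(x) = Π_λ (x − λ)^{k_λ}
where k_λ is the size of the *largest* Jordan block for λ (equivalently, the smallest k with (A − λI)^k v = 0 for every generalised eigenvector v of λ).

  λ = -2: largest Jordan block has size 3, contributing (x + 2)^3

So m_A(x) = (x + 2)^3 = x^3 + 6*x^2 + 12*x + 8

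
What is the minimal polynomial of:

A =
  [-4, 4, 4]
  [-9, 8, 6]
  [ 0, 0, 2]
x^2 - 4*x + 4

The characteristic polynomial is χ_A(x) = (x - 2)^3, so the eigenvalues are known. The minimal polynomial is
  m_A(x) = Π_λ (x − λ)^{k_λ}
where k_λ is the size of the *largest* Jordan block for λ (equivalently, the smallest k with (A − λI)^k v = 0 for every generalised eigenvector v of λ).

  λ = 2: largest Jordan block has size 2, contributing (x − 2)^2

So m_A(x) = (x - 2)^2 = x^2 - 4*x + 4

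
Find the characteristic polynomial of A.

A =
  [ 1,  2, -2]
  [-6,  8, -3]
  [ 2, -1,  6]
x^3 - 15*x^2 + 75*x - 125

Expanding det(x·I − A) (e.g. by cofactor expansion or by noting that A is similar to its Jordan form J, which has the same characteristic polynomial as A) gives
  χ_A(x) = x^3 - 15*x^2 + 75*x - 125
which factors as (x - 5)^3. The eigenvalues (with algebraic multiplicities) are λ = 5 with multiplicity 3.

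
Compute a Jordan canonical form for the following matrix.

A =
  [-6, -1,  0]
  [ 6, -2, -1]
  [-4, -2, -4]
J_3(-4)

The characteristic polynomial is
  det(x·I − A) = x^3 + 12*x^2 + 48*x + 64 = (x + 4)^3

Eigenvalues and multiplicities (the geometric multiplicity of λ is n − rank(A − λI), which equals the number of Jordan blocks for λ):
  λ = -4: algebraic multiplicity = 3, geometric multiplicity = 1

Determining the block sizes for each eigenvalue:
  λ = -4: one block (gm = 1), so the single block has size am = 3 → block sizes [3]

Assembling the blocks gives a Jordan form
J =
  [-4,  1,  0]
  [ 0, -4,  1]
  [ 0,  0, -4]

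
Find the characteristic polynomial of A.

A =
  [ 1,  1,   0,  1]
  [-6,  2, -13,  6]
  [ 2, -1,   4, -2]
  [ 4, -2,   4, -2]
x^4 - 5*x^3 + 9*x^2 - 7*x + 2

Expanding det(x·I − A) (e.g. by cofactor expansion or by noting that A is similar to its Jordan form J, which has the same characteristic polynomial as A) gives
  χ_A(x) = x^4 - 5*x^3 + 9*x^2 - 7*x + 2
which factors as (x - 2)*(x - 1)^3. The eigenvalues (with algebraic multiplicities) are λ = 1 with multiplicity 3, λ = 2 with multiplicity 1.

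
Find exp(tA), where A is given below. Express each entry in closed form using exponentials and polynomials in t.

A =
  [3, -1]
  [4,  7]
e^{tA} =
  [-2*t*exp(5*t) + exp(5*t), -t*exp(5*t)]
  [4*t*exp(5*t), 2*t*exp(5*t) + exp(5*t)]

Strategy: write A = P · J · P⁻¹ where J is a Jordan canonical form, so e^{tA} = P · e^{tJ} · P⁻¹, and e^{tJ} can be computed block-by-block.

A has Jordan form
J =
  [5, 1]
  [0, 5]
(up to reordering of blocks).

Per-block formulas:
  For a 2×2 Jordan block J_2(5): exp(t · J_2(5)) = e^(5t)·(I + t·N), where N is the 2×2 nilpotent shift.

After assembling e^{tJ} and conjugating by P, we get:

e^{tA} =
  [-2*t*exp(5*t) + exp(5*t), -t*exp(5*t)]
  [4*t*exp(5*t), 2*t*exp(5*t) + exp(5*t)]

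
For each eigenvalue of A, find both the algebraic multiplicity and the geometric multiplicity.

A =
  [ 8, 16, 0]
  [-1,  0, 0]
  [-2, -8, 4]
λ = 4: alg = 3, geom = 2

Step 1 — factor the characteristic polynomial to read off the algebraic multiplicities:
  χ_A(x) = (x - 4)^3

Step 2 — compute geometric multiplicities via the rank-nullity identity g(λ) = n − rank(A − λI):
  rank(A − (4)·I) = 1, so dim ker(A − (4)·I) = n − 1 = 2

Summary:
  λ = 4: algebraic multiplicity = 3, geometric multiplicity = 2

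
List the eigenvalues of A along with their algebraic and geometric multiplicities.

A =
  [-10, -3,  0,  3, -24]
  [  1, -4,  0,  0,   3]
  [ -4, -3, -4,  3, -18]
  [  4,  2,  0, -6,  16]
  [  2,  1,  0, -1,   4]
λ = -4: alg = 5, geom = 3

Step 1 — factor the characteristic polynomial to read off the algebraic multiplicities:
  χ_A(x) = (x + 4)^5

Step 2 — compute geometric multiplicities via the rank-nullity identity g(λ) = n − rank(A − λI):
  rank(A − (-4)·I) = 2, so dim ker(A − (-4)·I) = n − 2 = 3

Summary:
  λ = -4: algebraic multiplicity = 5, geometric multiplicity = 3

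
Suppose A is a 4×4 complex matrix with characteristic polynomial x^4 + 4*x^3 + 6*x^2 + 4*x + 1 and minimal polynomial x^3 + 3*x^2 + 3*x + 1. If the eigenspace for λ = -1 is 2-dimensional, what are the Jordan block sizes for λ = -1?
Block sizes for λ = -1: [3, 1]

Step 1 — from the characteristic polynomial, algebraic multiplicity of λ = -1 is 4. From dim ker(A − (-1)·I) = 2, there are exactly 2 Jordan blocks for λ = -1.
Step 2 — from the minimal polynomial, the factor (x + 1)^3 tells us the largest block for λ = -1 has size 3.
Step 3 — with total size 4, 2 blocks, and largest block 3, the block sizes (in nonincreasing order) are [3, 1].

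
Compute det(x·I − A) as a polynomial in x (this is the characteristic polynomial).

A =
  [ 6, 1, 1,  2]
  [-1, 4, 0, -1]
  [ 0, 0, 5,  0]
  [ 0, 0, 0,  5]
x^4 - 20*x^3 + 150*x^2 - 500*x + 625

Expanding det(x·I − A) (e.g. by cofactor expansion or by noting that A is similar to its Jordan form J, which has the same characteristic polynomial as A) gives
  χ_A(x) = x^4 - 20*x^3 + 150*x^2 - 500*x + 625
which factors as (x - 5)^4. The eigenvalues (with algebraic multiplicities) are λ = 5 with multiplicity 4.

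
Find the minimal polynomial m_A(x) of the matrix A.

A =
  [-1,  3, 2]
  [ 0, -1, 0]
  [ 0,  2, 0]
x^3 + 2*x^2 + x

The characteristic polynomial is χ_A(x) = x*(x + 1)^2, so the eigenvalues are known. The minimal polynomial is
  m_A(x) = Π_λ (x − λ)^{k_λ}
where k_λ is the size of the *largest* Jordan block for λ (equivalently, the smallest k with (A − λI)^k v = 0 for every generalised eigenvector v of λ).

  λ = -1: largest Jordan block has size 2, contributing (x + 1)^2
  λ = 0: largest Jordan block has size 1, contributing (x − 0)

So m_A(x) = x*(x + 1)^2 = x^3 + 2*x^2 + x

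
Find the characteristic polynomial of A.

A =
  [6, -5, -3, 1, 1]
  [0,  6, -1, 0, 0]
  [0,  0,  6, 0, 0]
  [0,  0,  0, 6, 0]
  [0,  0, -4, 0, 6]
x^5 - 30*x^4 + 360*x^3 - 2160*x^2 + 6480*x - 7776

Expanding det(x·I − A) (e.g. by cofactor expansion or by noting that A is similar to its Jordan form J, which has the same characteristic polynomial as A) gives
  χ_A(x) = x^5 - 30*x^4 + 360*x^3 - 2160*x^2 + 6480*x - 7776
which factors as (x - 6)^5. The eigenvalues (with algebraic multiplicities) are λ = 6 with multiplicity 5.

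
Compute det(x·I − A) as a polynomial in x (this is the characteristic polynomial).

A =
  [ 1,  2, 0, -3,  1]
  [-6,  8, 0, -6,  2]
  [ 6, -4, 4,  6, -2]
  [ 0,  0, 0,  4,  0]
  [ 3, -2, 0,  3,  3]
x^5 - 20*x^4 + 160*x^3 - 640*x^2 + 1280*x - 1024

Expanding det(x·I − A) (e.g. by cofactor expansion or by noting that A is similar to its Jordan form J, which has the same characteristic polynomial as A) gives
  χ_A(x) = x^5 - 20*x^4 + 160*x^3 - 640*x^2 + 1280*x - 1024
which factors as (x - 4)^5. The eigenvalues (with algebraic multiplicities) are λ = 4 with multiplicity 5.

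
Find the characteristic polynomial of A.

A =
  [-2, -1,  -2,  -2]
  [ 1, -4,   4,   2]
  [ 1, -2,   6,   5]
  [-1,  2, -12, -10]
x^4 + 10*x^3 + 37*x^2 + 60*x + 36

Expanding det(x·I − A) (e.g. by cofactor expansion or by noting that A is similar to its Jordan form J, which has the same characteristic polynomial as A) gives
  χ_A(x) = x^4 + 10*x^3 + 37*x^2 + 60*x + 36
which factors as (x + 2)^2*(x + 3)^2. The eigenvalues (with algebraic multiplicities) are λ = -3 with multiplicity 2, λ = -2 with multiplicity 2.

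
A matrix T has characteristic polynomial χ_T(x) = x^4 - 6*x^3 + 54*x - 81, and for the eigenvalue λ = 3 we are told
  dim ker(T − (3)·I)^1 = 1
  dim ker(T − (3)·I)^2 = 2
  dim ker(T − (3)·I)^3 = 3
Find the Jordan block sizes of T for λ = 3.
Block sizes for λ = 3: [3]

From the dimensions of kernels of powers, the number of Jordan blocks of size at least j is d_j − d_{j−1} where d_j = dim ker(N^j) (with d_0 = 0). Computing the differences gives [1, 1, 1].
The number of blocks of size exactly k is (#blocks of size ≥ k) − (#blocks of size ≥ k + 1), so the partition is: 1 block(s) of size 3.
In nonincreasing order the block sizes are [3].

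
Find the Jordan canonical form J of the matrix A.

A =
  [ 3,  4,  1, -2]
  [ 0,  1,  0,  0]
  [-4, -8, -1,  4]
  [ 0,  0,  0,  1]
J_2(1) ⊕ J_1(1) ⊕ J_1(1)

The characteristic polynomial is
  det(x·I − A) = x^4 - 4*x^3 + 6*x^2 - 4*x + 1 = (x - 1)^4

Eigenvalues and multiplicities (the geometric multiplicity of λ is n − rank(A − λI), which equals the number of Jordan blocks for λ):
  λ = 1: algebraic multiplicity = 4, geometric multiplicity = 3

Determining the block sizes for each eigenvalue:
  λ = 1: 3 blocks summing to 4 forces exactly one block of size 2 and the rest size 1 → block sizes [2, 1, 1]

Assembling the blocks gives a Jordan form
J =
  [1, 1, 0, 0]
  [0, 1, 0, 0]
  [0, 0, 1, 0]
  [0, 0, 0, 1]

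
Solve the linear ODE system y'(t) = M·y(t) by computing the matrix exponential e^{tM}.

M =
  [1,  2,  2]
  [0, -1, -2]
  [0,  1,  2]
e^{tM} =
  [exp(t), 2*exp(t) - 2, 2*exp(t) - 2]
  [0, 2 - exp(t), 2 - 2*exp(t)]
  [0, exp(t) - 1, 2*exp(t) - 1]

Strategy: write M = P · J · P⁻¹ where J is a Jordan canonical form, so e^{tM} = P · e^{tJ} · P⁻¹, and e^{tJ} can be computed block-by-block.

M has Jordan form
J =
  [0, 0, 0]
  [0, 1, 0]
  [0, 0, 1]
(up to reordering of blocks).

Per-block formulas:
  For a 1×1 block at λ = 1: exp(t · [1]) = [e^(1t)].
  For a 1×1 block at λ = 0: exp(t · [0]) = [e^(0t)].

After assembling e^{tJ} and conjugating by P, we get:

e^{tM} =
  [exp(t), 2*exp(t) - 2, 2*exp(t) - 2]
  [0, 2 - exp(t), 2 - 2*exp(t)]
  [0, exp(t) - 1, 2*exp(t) - 1]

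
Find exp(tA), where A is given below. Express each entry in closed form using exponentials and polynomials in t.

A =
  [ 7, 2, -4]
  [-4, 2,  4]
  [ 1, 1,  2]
e^{tA} =
  [4*exp(4*t) - 3*exp(3*t), 2*exp(4*t) - 2*exp(3*t), -4*exp(4*t) + 4*exp(3*t)]
  [-4*t*exp(4*t), -2*t*exp(4*t) + exp(4*t), 4*t*exp(4*t)]
  [-2*t*exp(4*t) + 3*exp(4*t) - 3*exp(3*t), -t*exp(4*t) + 2*exp(4*t) - 2*exp(3*t), 2*t*exp(4*t) - 3*exp(4*t) + 4*exp(3*t)]

Strategy: write A = P · J · P⁻¹ where J is a Jordan canonical form, so e^{tA} = P · e^{tJ} · P⁻¹, and e^{tJ} can be computed block-by-block.

A has Jordan form
J =
  [3, 0, 0]
  [0, 4, 1]
  [0, 0, 4]
(up to reordering of blocks).

Per-block formulas:
  For a 2×2 Jordan block J_2(4): exp(t · J_2(4)) = e^(4t)·(I + t·N), where N is the 2×2 nilpotent shift.
  For a 1×1 block at λ = 3: exp(t · [3]) = [e^(3t)].

After assembling e^{tJ} and conjugating by P, we get:

e^{tA} =
  [4*exp(4*t) - 3*exp(3*t), 2*exp(4*t) - 2*exp(3*t), -4*exp(4*t) + 4*exp(3*t)]
  [-4*t*exp(4*t), -2*t*exp(4*t) + exp(4*t), 4*t*exp(4*t)]
  [-2*t*exp(4*t) + 3*exp(4*t) - 3*exp(3*t), -t*exp(4*t) + 2*exp(4*t) - 2*exp(3*t), 2*t*exp(4*t) - 3*exp(4*t) + 4*exp(3*t)]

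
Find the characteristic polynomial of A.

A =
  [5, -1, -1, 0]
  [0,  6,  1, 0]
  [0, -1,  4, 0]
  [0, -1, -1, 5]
x^4 - 20*x^3 + 150*x^2 - 500*x + 625

Expanding det(x·I − A) (e.g. by cofactor expansion or by noting that A is similar to its Jordan form J, which has the same characteristic polynomial as A) gives
  χ_A(x) = x^4 - 20*x^3 + 150*x^2 - 500*x + 625
which factors as (x - 5)^4. The eigenvalues (with algebraic multiplicities) are λ = 5 with multiplicity 4.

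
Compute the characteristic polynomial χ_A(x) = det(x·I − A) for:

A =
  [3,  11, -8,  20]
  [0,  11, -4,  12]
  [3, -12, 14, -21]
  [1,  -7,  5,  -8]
x^4 - 20*x^3 + 150*x^2 - 500*x + 625

Expanding det(x·I − A) (e.g. by cofactor expansion or by noting that A is similar to its Jordan form J, which has the same characteristic polynomial as A) gives
  χ_A(x) = x^4 - 20*x^3 + 150*x^2 - 500*x + 625
which factors as (x - 5)^4. The eigenvalues (with algebraic multiplicities) are λ = 5 with multiplicity 4.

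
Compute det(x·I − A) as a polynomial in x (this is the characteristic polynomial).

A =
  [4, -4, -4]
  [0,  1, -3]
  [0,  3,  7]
x^3 - 12*x^2 + 48*x - 64

Expanding det(x·I − A) (e.g. by cofactor expansion or by noting that A is similar to its Jordan form J, which has the same characteristic polynomial as A) gives
  χ_A(x) = x^3 - 12*x^2 + 48*x - 64
which factors as (x - 4)^3. The eigenvalues (with algebraic multiplicities) are λ = 4 with multiplicity 3.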